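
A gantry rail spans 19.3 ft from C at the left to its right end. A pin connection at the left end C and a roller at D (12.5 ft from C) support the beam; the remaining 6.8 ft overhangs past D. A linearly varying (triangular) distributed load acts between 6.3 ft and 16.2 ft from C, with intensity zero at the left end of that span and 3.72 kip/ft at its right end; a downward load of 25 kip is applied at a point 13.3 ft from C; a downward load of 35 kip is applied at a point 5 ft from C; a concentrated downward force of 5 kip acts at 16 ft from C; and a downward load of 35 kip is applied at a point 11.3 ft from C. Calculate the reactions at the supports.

Resultant of the triangular load: ½ × 3.72 × 9.9 = 18.414 kip, acting at 12.9 ft from C (one-third of the span from the peak).
Moments about C: D_y·12.5 − (½·3.72·9.9)·12.9 − 25·13.3 − 35·5 − 5·16 − 35·11.3 = 0 → D_y = 1220.5406/12.5 = 97.6432 ≈ 97.64 kip.
ΣF_y = 0: C_y + 97.6432 − ½·3.72·9.9 − 25 − 35 − 5 − 35 = 0 → C_y = 20.77 kip.
ΣF_x = 0: no horizontal applied forces, so C_x = 0.

C_x = 0, C_y = 20.77 kip, D_y = 97.64 kip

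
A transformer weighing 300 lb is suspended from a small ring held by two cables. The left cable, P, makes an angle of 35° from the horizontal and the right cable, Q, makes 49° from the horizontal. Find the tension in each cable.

T_P = 197.9 lb, T_Q = 247.1 lb

ΣF_x = 0: −T_P·cos35° + T_Q·cos49° = 0 → T_Q = 1.2486·T_P.
ΣF_y = 0: T_P·sin35° + T_Q·sin49° = 300.
Substitute: T_P·(0.573576 + 1.2486·0.75471) = 300 → T_P = 197.901 ≈ 197.9 lb.
Then T_Q = 1.2486 × 197.901 = 247.1 lb.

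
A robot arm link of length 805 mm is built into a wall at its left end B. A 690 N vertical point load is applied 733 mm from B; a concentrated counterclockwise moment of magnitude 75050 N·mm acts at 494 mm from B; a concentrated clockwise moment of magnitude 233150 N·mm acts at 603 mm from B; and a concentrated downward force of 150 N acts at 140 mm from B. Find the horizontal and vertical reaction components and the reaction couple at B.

B_x = 0, B_y = 840.0 N, M_B = 684900 N·mm

ΣF_x = 0: B_x = 0.
ΣF_y = 0: B_y − 690 − 150 = 0 → B_y = 840.0 N.
ΣM about B: M_B − 690·733 + 75050 − 233150 − 150·140 = 0 → M_B = 684900 N·mm.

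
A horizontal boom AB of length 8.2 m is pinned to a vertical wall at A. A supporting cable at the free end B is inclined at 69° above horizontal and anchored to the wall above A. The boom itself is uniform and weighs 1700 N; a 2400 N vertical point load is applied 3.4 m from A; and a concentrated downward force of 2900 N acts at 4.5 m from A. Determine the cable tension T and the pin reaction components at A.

T = 3681 N, A_x = 1319 N, A_y = 3563 N

ΣM about A: T·sin69°·8.2 − 1700·4.1 − 2400·3.4 − 2900·4.5 = 0 → T = 28180/(8.2·0.93358) = 3681.08 ≈ 3681 N.
ΣF_x = 0: A_x − T·cos69° = 0 → A_x = 3681.08 × 0.358368 = 1319 N.
ΣF_y = 0: A_y + T·sin69° − 1700 − 2400 − 2900 = 0 → A_y = 7000 − 3681.08 × 0.93358 = 3563 N.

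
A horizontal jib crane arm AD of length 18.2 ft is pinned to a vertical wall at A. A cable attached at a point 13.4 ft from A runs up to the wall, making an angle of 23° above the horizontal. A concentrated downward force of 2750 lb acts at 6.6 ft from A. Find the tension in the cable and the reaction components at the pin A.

T = 3467 lb, A_x = 3191 lb, A_y = 1396 lb

ΣM about A: T·sin23°·13.4 − 2750·6.6 = 0 → T = 18150/(13.4·0.390731) = 3466.52 ≈ 3467 lb.
ΣF_x = 0: A_x − T·cos23° = 0 → A_x = 3466.52 × 0.920505 = 3191 lb.
ΣF_y = 0: A_y + T·sin23° − 2750 = 0 → A_y = 2750 − 3466.52 × 0.390731 = 1396 lb.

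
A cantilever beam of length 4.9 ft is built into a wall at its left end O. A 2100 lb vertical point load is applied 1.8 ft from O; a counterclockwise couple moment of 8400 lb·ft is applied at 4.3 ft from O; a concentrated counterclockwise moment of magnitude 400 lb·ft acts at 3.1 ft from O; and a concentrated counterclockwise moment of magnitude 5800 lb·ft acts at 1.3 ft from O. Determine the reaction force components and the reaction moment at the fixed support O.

ΣF_x = 0: O_x = 0.
ΣF_y = 0: O_y − 2100 = 0 → O_y = 2100 lb.
ΣM about O: M_O − 2100·1.8 + 8400 + 400 + 5800 = 0 → M_O = -10820 lb·ft.

O_x = 0, O_y = 2100 lb, M_O = -10820 lb·ft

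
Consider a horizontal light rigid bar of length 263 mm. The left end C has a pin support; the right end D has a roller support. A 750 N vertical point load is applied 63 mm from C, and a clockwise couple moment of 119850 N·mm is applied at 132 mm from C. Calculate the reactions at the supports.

C_x = 0, C_y = 114.6 N, D_y = 635.4 N

Moments about C: D_y·263 − 750·63 − 119850 = 0 → D_y = 167100/263 = 635.361 ≈ 635.4 N.
ΣF_y = 0: C_y + 635.361 − 750 = 0 → C_y = 114.6 N.
ΣF_x = 0: no horizontal applied forces, so C_x = 0.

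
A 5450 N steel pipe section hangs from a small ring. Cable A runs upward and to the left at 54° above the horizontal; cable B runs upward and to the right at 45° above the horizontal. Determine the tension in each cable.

T_A = 3902 N, T_B = 3243 N

ΣF_x = 0: −T_A·cos54° + T_B·cos45° = 0 → T_B = 0.831254·T_A.
ΣF_y = 0: T_A·sin54° + T_B·sin45° = 5450.
Substitute: T_A·(0.809017 + 0.831254·0.707107) = 5450 → T_A = 3901.77 ≈ 3902 N.
Then T_B = 0.831254 × 3901.77 = 3243 N.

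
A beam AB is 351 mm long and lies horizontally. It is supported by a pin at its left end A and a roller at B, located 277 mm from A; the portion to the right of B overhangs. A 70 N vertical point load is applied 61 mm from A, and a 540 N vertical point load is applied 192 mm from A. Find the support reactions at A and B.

A_x = 0, A_y = 220.3 N, B_y = 389.7 N

Taking moments about A: B_y·277 − 70·61 − 540·192 = 0 → B_y = 107950/277 = 389.711 ≈ 389.7 N.
ΣF_y = 0: A_y + 389.711 − 70 − 540 = 0 → A_y = 220.3 N.
ΣF_x = 0: no horizontal applied forces, so A_x = 0.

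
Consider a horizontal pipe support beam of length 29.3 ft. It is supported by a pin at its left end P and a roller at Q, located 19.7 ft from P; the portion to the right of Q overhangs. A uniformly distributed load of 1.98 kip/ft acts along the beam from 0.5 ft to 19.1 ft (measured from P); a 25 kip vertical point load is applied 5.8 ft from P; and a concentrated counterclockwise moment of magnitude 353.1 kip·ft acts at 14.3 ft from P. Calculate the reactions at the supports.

P_x = 0, P_y = 54.07 kip, Q_y = 7.757 kip

Resultant of the distributed load: 1.98 × 18.6 = 36.828 kip at 9.8 ft from P.
Taking moments about P: Q_y·19.7 − (1.98·18.6)·9.8 − 25·5.8 + 353.1 = 0 → Q_y = 152.8144/19.7 = 7.75708 ≈ 7.757 kip.
ΣF_y = 0: P_y + 7.75708 − 1.98·18.6 − 25 = 0 → P_y = 54.07 kip.
ΣF_x = 0: no horizontal applied forces, so P_x = 0.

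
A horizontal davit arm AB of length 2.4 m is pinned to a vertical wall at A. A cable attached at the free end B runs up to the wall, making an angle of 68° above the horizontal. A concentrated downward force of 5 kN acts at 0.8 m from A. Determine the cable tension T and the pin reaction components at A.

T = 1.798 kN, A_x = 0.6734 kN, A_y = 3.333 kN

ΣM about A: T·sin68°·2.4 − 5·0.8 = 0 → T = 4/(2.4·0.927184) = 1.79756 ≈ 1.798 kN.
ΣF_x = 0: A_x − T·cos68° = 0 → A_x = 1.79756 × 0.374607 = 0.6734 kN.
ΣF_y = 0: A_y + T·sin68° − 5 = 0 → A_y = 5 − 1.79756 × 0.927184 = 3.333 kN.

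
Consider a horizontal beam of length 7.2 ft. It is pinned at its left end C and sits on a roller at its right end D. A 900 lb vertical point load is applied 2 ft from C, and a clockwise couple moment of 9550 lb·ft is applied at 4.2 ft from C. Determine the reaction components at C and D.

ΣM about C: D_y·7.2 − 900·2 − 9550 = 0 → D_y = 11350/7.2 = 1576.39 ≈ 1576 lb.
ΣF_y = 0: C_y + 1576.39 − 900 = 0 → C_y = -676.4 lb.
ΣF_x = 0: no horizontal applied forces, so C_x = 0.

C_x = 0, C_y = -676.4 lb, D_y = 1576 lb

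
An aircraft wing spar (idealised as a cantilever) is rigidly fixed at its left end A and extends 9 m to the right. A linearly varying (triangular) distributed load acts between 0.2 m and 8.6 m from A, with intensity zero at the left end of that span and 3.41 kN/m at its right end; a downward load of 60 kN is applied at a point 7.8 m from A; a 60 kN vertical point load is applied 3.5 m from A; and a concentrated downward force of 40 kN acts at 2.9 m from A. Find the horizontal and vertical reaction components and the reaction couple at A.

A_x = 0, A_y = 174.3 kN, M_A = 877.1 kN·m

Resultant of the triangular load: ½ × 3.41 × 8.4 = 14.322 kN, acting at 5.8 m from A (one-third of the span from the peak).
ΣF_x = 0: A_x = 0.
ΣF_y = 0: A_y − ½·3.41·8.4 − 60 − 60 − 40 = 0 → A_y = 174.3 kN.
ΣM about A: M_A − (½·3.41·8.4)·5.8 − 60·7.8 − 60·3.5 − 40·2.9 = 0 → M_A = 877.1 kN·m.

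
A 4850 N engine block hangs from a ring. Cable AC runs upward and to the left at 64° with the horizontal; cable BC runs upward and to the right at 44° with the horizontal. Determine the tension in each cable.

ΣF_x = 0: −T_AC·cos64° + T_BC·cos44° = 0 → T_BC = 0.609408·T_AC.
ΣF_y = 0: T_AC·sin64° + T_BC·sin44° = 4850.
Substitute: T_AC·(0.898794 + 0.609408·0.694658) = 4850 → T_AC = 3668.34 ≈ 3668 N.
Then T_BC = 0.609408 × 3668.34 = 2236 N.

T_AC = 3668 N, T_BC = 2236 N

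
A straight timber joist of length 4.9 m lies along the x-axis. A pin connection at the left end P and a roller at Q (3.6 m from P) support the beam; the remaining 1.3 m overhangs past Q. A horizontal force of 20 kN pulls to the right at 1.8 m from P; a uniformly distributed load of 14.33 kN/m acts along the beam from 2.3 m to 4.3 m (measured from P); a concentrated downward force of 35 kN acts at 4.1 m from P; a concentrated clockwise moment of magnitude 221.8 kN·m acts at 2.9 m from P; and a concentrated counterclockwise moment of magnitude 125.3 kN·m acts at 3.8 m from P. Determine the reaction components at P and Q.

Resultant of the distributed load: 14.33 × 2 = 28.66 kN at 3.3 m from P.
Moments about P: Q_y·3.6 − (14.33·2)·3.3 − 35·4.1 − 221.8 + 125.3 = 0 → Q_y = 334.578/3.6 = 92.9383 ≈ 92.94 kN.
ΣF_y = 0: P_y + 92.9383 − 14.33·2 − 35 = 0 → P_y = -29.28 kN.
ΣF_x = 0: P_x + 20 = 0 → P_x = -20.00 kN.

P_x = -20.00 kN, P_y = -29.28 kN, Q_y = 92.94 kN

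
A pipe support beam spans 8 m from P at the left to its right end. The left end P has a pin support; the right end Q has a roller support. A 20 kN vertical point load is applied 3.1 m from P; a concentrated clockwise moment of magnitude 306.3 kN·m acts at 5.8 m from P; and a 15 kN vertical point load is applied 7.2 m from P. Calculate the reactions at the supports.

Moments about P: Q_y·8 − 20·3.1 − 306.3 − 15·7.2 = 0 → Q_y = 476.3/8 = 59.5375 ≈ 59.54 kN.
ΣF_y = 0: P_y + 59.5375 − 20 − 15 = 0 → P_y = -24.54 kN.
ΣF_x = 0: no horizontal applied forces, so P_x = 0.

P_x = 0, P_y = -24.54 kN, Q_y = 59.54 kN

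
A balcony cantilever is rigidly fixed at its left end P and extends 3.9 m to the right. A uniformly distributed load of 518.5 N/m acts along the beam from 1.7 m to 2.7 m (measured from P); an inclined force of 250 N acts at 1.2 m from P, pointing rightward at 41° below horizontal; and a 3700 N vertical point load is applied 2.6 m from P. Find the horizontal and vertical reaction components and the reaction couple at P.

Resultant of the distributed load: 518.5 × 1 = 518.5 N at 2.2 m from P.
ΣF_x = 0: P_x + 250·cos41° = 0 → P_x = -188.7 N.
ΣF_y = 0: P_y − 518.5·1 − 250·sin41° − 3700 = 0 → P_y = 4383 N.
ΣM about P: M_P − (518.5·1)·2.2 − 250·sin41°·1.2 − 3700·2.6 = 0 → M_P = 10960 N·m.

P_x = -188.7 N, P_y = 4383 N, M_P = 10960 N·m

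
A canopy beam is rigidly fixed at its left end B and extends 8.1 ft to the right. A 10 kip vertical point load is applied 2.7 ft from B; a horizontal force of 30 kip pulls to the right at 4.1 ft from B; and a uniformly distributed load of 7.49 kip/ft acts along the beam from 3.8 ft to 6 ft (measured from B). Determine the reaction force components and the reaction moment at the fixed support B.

B_x = -30.00 kip, B_y = 26.48 kip, M_B = 107.7 kip·ft

Resultant of the distributed load: 7.49 × 2.2 = 16.478 kip at 4.9 ft from B.
ΣF_x = 0: B_x + 30 = 0 → B_x = -30.00 kip.
ΣF_y = 0: B_y − 10 − 7.49·2.2 = 0 → B_y = 26.48 kip.
ΣM about B: M_B − 10·2.7 − (7.49·2.2)·4.9 = 0 → M_B = 107.7 kip·ft.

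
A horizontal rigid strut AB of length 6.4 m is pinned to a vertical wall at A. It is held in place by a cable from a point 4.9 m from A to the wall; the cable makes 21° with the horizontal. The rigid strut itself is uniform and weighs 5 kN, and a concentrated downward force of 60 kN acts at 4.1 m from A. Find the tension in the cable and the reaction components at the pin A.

ΣM about A: T·sin21°·4.9 − 5·3.2 − 60·4.1 = 0 → T = 262/(4.9·0.358368) = 149.202 ≈ 149.2 kN.
ΣF_x = 0: A_x − T·cos21° = 0 → A_x = 149.202 × 0.93358 = 139.3 kN.
ΣF_y = 0: A_y + T·sin21° − 5 − 60 = 0 → A_y = 65 − 149.202 × 0.358368 = 11.53 kN.

T = 149.2 kN, A_x = 139.3 kN, A_y = 11.53 kN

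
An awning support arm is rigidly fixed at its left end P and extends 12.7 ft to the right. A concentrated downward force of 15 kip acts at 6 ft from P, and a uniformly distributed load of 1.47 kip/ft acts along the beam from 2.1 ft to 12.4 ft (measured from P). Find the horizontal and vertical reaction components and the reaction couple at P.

P_x = 0, P_y = 30.14 kip, M_P = 199.8 kip·ft

Resultant of the distributed load: 1.47 × 10.3 = 15.141 kip at 7.25 ft from P.
ΣF_x = 0: P_x = 0.
ΣF_y = 0: P_y − 15 − 1.47·10.3 = 0 → P_y = 30.14 kip.
ΣM about P: M_P − 15·6 − (1.47·10.3)·7.25 = 0 → M_P = 199.8 kip·ft.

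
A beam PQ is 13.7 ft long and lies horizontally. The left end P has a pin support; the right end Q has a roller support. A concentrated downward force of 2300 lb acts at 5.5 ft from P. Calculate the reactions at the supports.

P_x = 0, P_y = 1377 lb, Q_y = 923.4 lb

ΣM about P: Q_y·13.7 − 2300·5.5 = 0 → Q_y = 12650/13.7 = 923.358 ≈ 923.4 lb.
ΣF_y = 0: P_y + 923.358 − 2300 = 0 → P_y = 1377 lb.
ΣF_x = 0: no horizontal applied forces, so P_x = 0.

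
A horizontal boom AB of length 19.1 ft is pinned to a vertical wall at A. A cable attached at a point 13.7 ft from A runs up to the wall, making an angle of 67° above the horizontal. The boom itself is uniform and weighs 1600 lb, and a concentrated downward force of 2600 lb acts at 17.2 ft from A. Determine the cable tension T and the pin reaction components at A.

ΣM about A: T·sin67°·13.7 − 1600·9.55 − 2600·17.2 = 0 → T = 60000/(13.7·0.920505) = 4757.78 ≈ 4758 lb.
ΣF_x = 0: A_x − T·cos67° = 0 → A_x = 4757.78 × 0.390731 = 1859 lb.
ΣF_y = 0: A_y + T·sin67° − 1600 − 2600 = 0 → A_y = 4200 − 4757.78 × 0.920505 = -179.6 lb.

T = 4758 lb, A_x = 1859 lb, A_y = -179.6 lb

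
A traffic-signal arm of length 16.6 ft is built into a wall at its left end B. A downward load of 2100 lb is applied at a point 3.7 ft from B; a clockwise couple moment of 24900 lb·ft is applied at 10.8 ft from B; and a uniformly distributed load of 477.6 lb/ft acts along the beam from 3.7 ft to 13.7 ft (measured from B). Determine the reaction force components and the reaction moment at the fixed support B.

B_x = 0, B_y = 6876 lb, M_B = 74220 lb·ft

Resultant of the distributed load: 477.6 × 10 = 4776 lb at 8.7 ft from B.
ΣF_x = 0: B_x = 0.
ΣF_y = 0: B_y − 2100 − 477.6·10 = 0 → B_y = 6876 lb.
ΣM about B: M_B − 2100·3.7 − 24900 − (477.6·10)·8.7 = 0 → M_B = 74220 lb·ft.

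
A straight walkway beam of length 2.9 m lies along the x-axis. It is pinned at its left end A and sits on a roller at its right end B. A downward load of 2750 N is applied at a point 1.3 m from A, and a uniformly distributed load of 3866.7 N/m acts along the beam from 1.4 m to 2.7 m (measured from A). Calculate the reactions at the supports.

A_x = 0, A_y = 2991 N, B_y = 4786 N

Resultant of the distributed load: 3866.7 × 1.3 = 5026.71 N at 2.05 m from A.
Taking moments about A: B_y·2.9 − 2750·1.3 − (3866.7·1.3)·2.05 = 0 → B_y = 13879.7555/2.9 = 4786.12 ≈ 4786 N.
ΣF_y = 0: A_y + 4786.12 − 2750 − 3866.7·1.3 = 0 → A_y = 2991 N.
ΣF_x = 0: no horizontal applied forces, so A_x = 0.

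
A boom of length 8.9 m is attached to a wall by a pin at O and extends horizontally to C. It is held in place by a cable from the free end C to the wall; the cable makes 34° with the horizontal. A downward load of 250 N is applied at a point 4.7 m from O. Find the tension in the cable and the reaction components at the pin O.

T = 236.1 N, O_x = 195.7 N, O_y = 118.0 N

ΣM about O: T·sin34°·8.9 − 250·4.7 = 0 → T = 1175/(8.9·0.559193) = 236.095 ≈ 236.1 N.
ΣF_x = 0: O_x − T·cos34° = 0 → O_x = 236.095 × 0.829038 = 195.7 N.
ΣF_y = 0: O_y + T·sin34° − 250 = 0 → O_y = 250 − 236.095 × 0.559193 = 118.0 N.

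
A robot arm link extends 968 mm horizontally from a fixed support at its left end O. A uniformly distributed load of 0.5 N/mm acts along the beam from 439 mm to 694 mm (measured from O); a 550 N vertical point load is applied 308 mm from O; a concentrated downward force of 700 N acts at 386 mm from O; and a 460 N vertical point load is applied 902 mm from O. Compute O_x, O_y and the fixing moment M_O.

Resultant of the distributed load: 0.5 × 255 = 127.5 N at 566.5 mm from O.
ΣF_x = 0: O_x = 0.
ΣF_y = 0: O_y − 0.5·255 − 550 − 700 − 460 = 0 → O_y = 1838 N.
ΣM about O: M_O − (0.5·255)·566.5 − 550·308 − 700·386 − 460·902 = 0 → M_O = 926700 N·mm.

O_x = 0, O_y = 1838 N, M_O = 926700 N·mm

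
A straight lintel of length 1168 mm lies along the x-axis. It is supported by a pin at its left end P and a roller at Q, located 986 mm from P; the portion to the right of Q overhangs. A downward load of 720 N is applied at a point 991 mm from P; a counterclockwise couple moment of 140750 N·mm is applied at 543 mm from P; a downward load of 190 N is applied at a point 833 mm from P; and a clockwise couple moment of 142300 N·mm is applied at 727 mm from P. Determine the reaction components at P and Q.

ΣM about P: Q_y·986 − 720·991 + 140750 − 190·833 − 142300 = 0 → Q_y = 873340/986 = 885.74 ≈ 885.7 N.
ΣF_y = 0: P_y + 885.74 − 720 − 190 = 0 → P_y = 24.26 N.
ΣF_x = 0: no horizontal applied forces, so P_x = 0.

P_x = 0, P_y = 24.26 N, Q_y = 885.7 N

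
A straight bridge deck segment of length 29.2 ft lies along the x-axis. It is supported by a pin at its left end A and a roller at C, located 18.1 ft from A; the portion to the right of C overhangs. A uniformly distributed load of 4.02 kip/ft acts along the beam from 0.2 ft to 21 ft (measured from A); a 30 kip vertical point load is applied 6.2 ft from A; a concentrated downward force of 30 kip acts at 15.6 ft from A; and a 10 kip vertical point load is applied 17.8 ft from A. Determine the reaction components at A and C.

Resultant of the distributed load: 4.02 × 20.8 = 83.616 kip at 10.6 ft from A.
ΣM about A: C_y·18.1 − (4.02·20.8)·10.6 − 30·6.2 − 30·15.6 − 10·17.8 = 0 → C_y = 1718.3296/18.1 = 94.9353 ≈ 94.94 kip.
ΣF_y = 0: A_y + 94.9353 − 4.02·20.8 − 30 − 30 − 10 = 0 → A_y = 58.68 kip.
ΣF_x = 0: no horizontal applied forces, so A_x = 0.

A_x = 0, A_y = 58.68 kip, C_y = 94.94 kip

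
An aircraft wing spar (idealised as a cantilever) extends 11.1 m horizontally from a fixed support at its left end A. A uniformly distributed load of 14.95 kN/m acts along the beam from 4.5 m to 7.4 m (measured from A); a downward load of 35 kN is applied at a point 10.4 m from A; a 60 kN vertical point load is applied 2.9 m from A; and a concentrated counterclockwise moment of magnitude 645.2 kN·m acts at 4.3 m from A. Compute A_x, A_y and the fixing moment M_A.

A_x = 0, A_y = 138.4 kN, M_A = 150.8 kN·m

Resultant of the distributed load: 14.95 × 2.9 = 43.355 kN at 5.95 m from A.
ΣF_x = 0: A_x = 0.
ΣF_y = 0: A_y − 14.95·2.9 − 35 − 60 = 0 → A_y = 138.4 kN.
ΣM about A: M_A − (14.95·2.9)·5.95 − 35·10.4 − 60·2.9 + 645.2 = 0 → M_A = 150.8 kN·m.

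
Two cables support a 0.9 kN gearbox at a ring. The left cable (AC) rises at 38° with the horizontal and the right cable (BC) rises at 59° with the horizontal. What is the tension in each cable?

T_AC = 0.4670 kN, T_BC = 0.7145 kN

ΣF_x = 0: −T_AC·cos38° + T_BC·cos59° = 0 → T_BC = 1.53·T_AC.
ΣF_y = 0: T_AC·sin38° + T_BC·sin59° = 0.9.
Substitute: T_AC·(0.615661 + 1.53·0.857167) = 0.9 → T_AC = 0.467017 ≈ 0.4670 kN.
Then T_BC = 1.53 × 0.467017 = 0.7145 kN.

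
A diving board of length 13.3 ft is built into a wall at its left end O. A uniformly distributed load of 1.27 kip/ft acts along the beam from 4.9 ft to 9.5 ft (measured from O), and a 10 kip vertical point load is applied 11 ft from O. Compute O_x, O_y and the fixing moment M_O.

Resultant of the distributed load: 1.27 × 4.6 = 5.842 kip at 7.2 ft from O.
ΣF_x = 0: O_x = 0.
ΣF_y = 0: O_y − 1.27·4.6 − 10 = 0 → O_y = 15.84 kip.
ΣM about O: M_O − (1.27·4.6)·7.2 − 10·11 = 0 → M_O = 152.1 kip·ft.

O_x = 0, O_y = 15.84 kip, M_O = 152.1 kip·ft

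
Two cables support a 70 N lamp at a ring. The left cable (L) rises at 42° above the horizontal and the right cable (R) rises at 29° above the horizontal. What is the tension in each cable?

T_L = 64.75 N, T_R = 55.02 N

ΣF_x = 0: −T_L·cos42° + T_R·cos29° = 0 → T_R = 0.849678·T_L.
ΣF_y = 0: T_L·sin42° + T_R·sin29° = 70.
Substitute: T_L·(0.669131 + 0.849678·0.48481) = 70 → T_L = 64.7511 ≈ 64.75 N.
Then T_R = 0.849678 × 64.7511 = 55.02 N.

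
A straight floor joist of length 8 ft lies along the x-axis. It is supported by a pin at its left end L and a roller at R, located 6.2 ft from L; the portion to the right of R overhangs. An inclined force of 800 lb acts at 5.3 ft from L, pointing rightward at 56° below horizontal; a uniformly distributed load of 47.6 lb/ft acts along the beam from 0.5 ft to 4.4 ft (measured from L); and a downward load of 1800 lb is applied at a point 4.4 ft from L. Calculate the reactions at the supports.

L_x = -447.4 lb, L_y = 731.1 lb, R_y = 1918 lb

Resultant of the distributed load: 47.6 × 3.9 = 185.64 lb at 2.45 ft from L.
Taking moments about L: R_y·6.2 − 800·sin56°·5.3 − (47.6·3.9)·2.45 − 1800·4.4 = 0 → R_y = 11889.9/6.2 = 1917.73 ≈ 1918 lb.
ΣF_y = 0: L_y + 1917.73 − 800·sin56° − 47.6·3.9 − 1800 = 0 → L_y = 731.1 lb.
ΣF_x = 0: L_x + 800·cos56° = 0 → L_x = -447.4 lb.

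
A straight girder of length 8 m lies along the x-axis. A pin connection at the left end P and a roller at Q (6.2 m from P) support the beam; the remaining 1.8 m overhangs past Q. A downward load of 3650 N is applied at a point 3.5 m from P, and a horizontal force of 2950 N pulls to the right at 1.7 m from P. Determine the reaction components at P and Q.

P_x = -2950 N, P_y = 1590 N, Q_y = 2060 N

Moments about P: Q_y·6.2 − 3650·3.5 = 0 → Q_y = 12775/6.2 = 2060.48 ≈ 2060 N.
ΣF_y = 0: P_y + 2060.48 − 3650 = 0 → P_y = 1590 N.
ΣF_x = 0: P_x + 2950 = 0 → P_x = -2950 N.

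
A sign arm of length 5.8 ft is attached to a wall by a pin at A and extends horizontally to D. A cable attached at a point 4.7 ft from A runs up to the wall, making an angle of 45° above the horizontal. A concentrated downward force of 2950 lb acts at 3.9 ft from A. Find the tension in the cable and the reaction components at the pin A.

T = 3462 lb, A_x = 2448 lb, A_y = 502.1 lb

ΣM about A: T·sin45°·4.7 − 2950·3.9 = 0 → T = 11505/(4.7·0.707107) = 3461.81 ≈ 3462 lb.
ΣF_x = 0: A_x − T·cos45° = 0 → A_x = 3461.81 × 0.707107 = 2448 lb.
ΣF_y = 0: A_y + T·sin45° − 2950 = 0 → A_y = 2950 − 3461.81 × 0.707107 = 502.1 lb.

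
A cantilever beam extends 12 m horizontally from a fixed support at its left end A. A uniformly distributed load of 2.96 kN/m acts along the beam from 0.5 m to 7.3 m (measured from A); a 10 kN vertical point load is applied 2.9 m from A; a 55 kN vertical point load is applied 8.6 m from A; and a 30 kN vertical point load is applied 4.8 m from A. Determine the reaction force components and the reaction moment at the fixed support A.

Resultant of the distributed load: 2.96 × 6.8 = 20.128 kN at 3.9 m from A.
ΣF_x = 0: A_x = 0.
ΣF_y = 0: A_y − 2.96·6.8 − 10 − 55 − 30 = 0 → A_y = 115.1 kN.
ΣM about A: M_A − (2.96·6.8)·3.9 − 10·2.9 − 55·8.6 − 30·4.8 = 0 → M_A = 724.5 kN·m.

A_x = 0, A_y = 115.1 kN, M_A = 724.5 kN·m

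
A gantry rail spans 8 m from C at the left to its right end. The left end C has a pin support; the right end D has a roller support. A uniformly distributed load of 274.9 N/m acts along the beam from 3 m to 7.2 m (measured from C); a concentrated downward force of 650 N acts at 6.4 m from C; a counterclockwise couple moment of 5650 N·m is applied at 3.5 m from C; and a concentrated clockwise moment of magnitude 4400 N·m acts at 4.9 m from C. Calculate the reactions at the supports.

C_x = 0, C_y = 704.8 N, D_y = 1100 N

Resultant of the distributed load: 274.9 × 4.2 = 1154.58 N at 5.1 m from C.
ΣM about C: D_y·8 − (274.9·4.2)·5.1 − 650·6.4 + 5650 − 4400 = 0 → D_y = 8798.358/8 = 1099.79 ≈ 1100 N.
ΣF_y = 0: C_y + 1099.79 − 274.9·4.2 − 650 = 0 → C_y = 704.8 N.
ΣF_x = 0: no horizontal applied forces, so C_x = 0.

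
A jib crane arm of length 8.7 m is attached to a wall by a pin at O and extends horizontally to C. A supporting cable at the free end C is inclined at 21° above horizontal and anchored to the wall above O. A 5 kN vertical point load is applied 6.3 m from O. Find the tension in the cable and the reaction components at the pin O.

ΣM about O: T·sin21°·8.7 − 5·6.3 = 0 → T = 31.5/(8.7·0.358368) = 10.1033 ≈ 10.10 kN.
ΣF_x = 0: O_x − T·cos21° = 0 → O_x = 10.1033 × 0.93358 = 9.432 kN.
ΣF_y = 0: O_y + T·sin21° − 5 = 0 → O_y = 5 − 10.1033 × 0.358368 = 1.379 kN.

T = 10.10 kN, O_x = 9.432 kN, O_y = 1.379 kN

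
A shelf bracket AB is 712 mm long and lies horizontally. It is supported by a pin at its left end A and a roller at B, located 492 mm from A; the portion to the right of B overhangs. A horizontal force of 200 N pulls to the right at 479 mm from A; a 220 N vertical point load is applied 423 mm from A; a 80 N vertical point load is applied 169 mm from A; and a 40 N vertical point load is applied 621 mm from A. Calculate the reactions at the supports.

ΣM about A: B_y·492 − 220·423 − 80·169 − 40·621 = 0 → B_y = 131420/492 = 267.114 ≈ 267.1 N.
ΣF_y = 0: A_y + 267.114 − 220 − 80 − 40 = 0 → A_y = 72.89 N.
ΣF_x = 0: A_x + 200 = 0 → A_x = -200.0 N.

A_x = -200.0 N, A_y = 72.89 N, B_y = 267.1 N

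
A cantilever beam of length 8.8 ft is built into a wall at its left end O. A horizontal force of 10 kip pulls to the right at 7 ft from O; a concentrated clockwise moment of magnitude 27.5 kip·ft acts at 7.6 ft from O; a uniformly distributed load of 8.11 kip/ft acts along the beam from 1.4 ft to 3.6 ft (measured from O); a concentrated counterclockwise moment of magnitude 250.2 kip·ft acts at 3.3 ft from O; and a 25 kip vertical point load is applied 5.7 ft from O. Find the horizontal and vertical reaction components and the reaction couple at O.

O_x = -10.00 kip, O_y = 42.84 kip, M_O = -35.59 kip·ft

Resultant of the distributed load: 8.11 × 2.2 = 17.842 kip at 2.5 ft from O.
ΣF_x = 0: O_x + 10 = 0 → O_x = -10.00 kip.
ΣF_y = 0: O_y − 8.11·2.2 − 25 = 0 → O_y = 42.84 kip.
ΣM about O: M_O − 27.5 − (8.11·2.2)·2.5 + 250.2 − 25·5.7 = 0 → M_O = -35.59 kip·ft.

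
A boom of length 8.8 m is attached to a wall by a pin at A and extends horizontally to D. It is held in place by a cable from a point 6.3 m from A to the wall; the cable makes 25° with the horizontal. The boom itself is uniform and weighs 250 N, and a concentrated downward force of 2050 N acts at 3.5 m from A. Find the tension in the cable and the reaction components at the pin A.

ΣM about A: T·sin25°·6.3 − 250·4.4 − 2050·3.5 = 0 → T = 8275/(6.3·0.422618) = 3107.99 ≈ 3108 N.
ΣF_x = 0: A_x − T·cos25° = 0 → A_x = 3107.99 × 0.906308 = 2817 N.
ΣF_y = 0: A_y + T·sin25° − 250 − 2050 = 0 → A_y = 2300 − 3107.99 × 0.422618 = 986.5 N.

T = 3108 N, A_x = 2817 N, A_y = 986.5 N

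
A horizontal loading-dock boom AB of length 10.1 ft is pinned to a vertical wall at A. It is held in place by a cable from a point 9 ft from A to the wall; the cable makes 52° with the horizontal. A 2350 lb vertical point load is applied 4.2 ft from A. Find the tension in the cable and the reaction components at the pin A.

ΣM about A: T·sin52°·9 − 2350·4.2 = 0 → T = 9870/(9·0.788011) = 1391.69 ≈ 1392 lb.
ΣF_x = 0: A_x − T·cos52° = 0 → A_x = 1391.69 × 0.615661 = 856.8 lb.
ΣF_y = 0: A_y + T·sin52° − 2350 = 0 → A_y = 2350 − 1391.69 × 0.788011 = 1253 lb.

T = 1392 lb, A_x = 856.8 lb, A_y = 1253 lb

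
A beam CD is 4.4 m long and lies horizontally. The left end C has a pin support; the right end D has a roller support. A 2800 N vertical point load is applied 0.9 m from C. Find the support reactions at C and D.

Taking moments about C: D_y·4.4 − 2800·0.9 = 0 → D_y = 2520/4.4 = 572.727 ≈ 572.7 N.
ΣF_y = 0: C_y + 572.727 − 2800 = 0 → C_y = 2227 N.
ΣF_x = 0: no horizontal applied forces, so C_x = 0.

C_x = 0, C_y = 2227 N, D_y = 572.7 N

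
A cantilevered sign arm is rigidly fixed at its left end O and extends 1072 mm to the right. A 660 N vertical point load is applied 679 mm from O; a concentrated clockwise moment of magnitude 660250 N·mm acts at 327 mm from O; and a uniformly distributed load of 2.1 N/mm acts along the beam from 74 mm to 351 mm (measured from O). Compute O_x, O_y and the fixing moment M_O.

O_x = 0, O_y = 1242 N, M_O = 1232000 N·mm

Resultant of the distributed load: 2.1 × 277 = 581.7 N at 212.5 mm from O.
ΣF_x = 0: O_x = 0.
ΣF_y = 0: O_y − 660 − 2.1·277 = 0 → O_y = 1242 N.
ΣM about O: M_O − 660·679 − 660250 − (2.1·277)·212.5 = 0 → M_O = 1232000 N·mm.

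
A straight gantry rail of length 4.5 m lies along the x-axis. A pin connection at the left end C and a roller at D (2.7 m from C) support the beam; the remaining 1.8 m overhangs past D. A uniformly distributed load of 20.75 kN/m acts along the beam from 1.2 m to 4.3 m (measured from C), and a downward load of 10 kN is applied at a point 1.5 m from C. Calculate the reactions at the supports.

C_x = 0, C_y = 3.253 kN, D_y = 71.07 kN

Resultant of the distributed load: 20.75 × 3.1 = 64.325 kN at 2.75 m from C.
Taking moments about C: D_y·2.7 − (20.75·3.1)·2.75 − 10·1.5 = 0 → D_y = 191.89375/2.7 = 71.0718 ≈ 71.07 kN.
ΣF_y = 0: C_y + 71.0718 − 20.75·3.1 − 10 = 0 → C_y = 3.253 kN.
ΣF_x = 0: no horizontal applied forces, so C_x = 0.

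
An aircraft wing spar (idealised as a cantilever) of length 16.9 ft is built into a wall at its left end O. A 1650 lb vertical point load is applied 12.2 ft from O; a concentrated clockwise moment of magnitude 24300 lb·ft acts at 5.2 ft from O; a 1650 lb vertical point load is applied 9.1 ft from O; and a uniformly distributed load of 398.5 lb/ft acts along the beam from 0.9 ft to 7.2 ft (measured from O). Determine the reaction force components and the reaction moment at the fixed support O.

Resultant of the distributed load: 398.5 × 6.3 = 2510.55 lb at 4.05 ft from O.
ΣF_x = 0: O_x = 0.
ΣF_y = 0: O_y − 1650 − 1650 − 398.5·6.3 = 0 → O_y = 5811 lb.
ΣM about O: M_O − 1650·12.2 − 24300 − 1650·9.1 − (398.5·6.3)·4.05 = 0 → M_O = 69610 lb·ft.

O_x = 0, O_y = 5811 lb, M_O = 69610 lb·ft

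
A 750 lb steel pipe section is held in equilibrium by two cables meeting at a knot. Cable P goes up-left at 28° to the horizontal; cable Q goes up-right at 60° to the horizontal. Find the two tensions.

ΣF_x = 0: −T_P·cos28° + T_Q·cos60° = 0 → T_Q = 1.7659·T_P.
ΣF_y = 0: T_P·sin28° + T_Q·sin60° = 750.
Substitute: T_P·(0.469472 + 1.7659·0.866025) = 750 → T_P = 375.228 ≈ 375.2 lb.
Then T_Q = 1.7659 × 375.228 = 662.6 lb.

T_P = 375.2 lb, T_Q = 662.6 lb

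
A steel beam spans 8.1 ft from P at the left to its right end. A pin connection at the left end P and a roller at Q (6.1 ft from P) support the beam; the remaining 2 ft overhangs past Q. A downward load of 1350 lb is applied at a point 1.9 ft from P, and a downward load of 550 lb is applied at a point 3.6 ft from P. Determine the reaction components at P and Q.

Taking moments about P: Q_y·6.1 − 1350·1.9 − 550·3.6 = 0 → Q_y = 4545/6.1 = 745.082 ≈ 745.1 lb.
ΣF_y = 0: P_y + 745.082 − 1350 − 550 = 0 → P_y = 1155 lb.
ΣF_x = 0: no horizontal applied forces, so P_x = 0.

P_x = 0, P_y = 1155 lb, Q_y = 745.1 lb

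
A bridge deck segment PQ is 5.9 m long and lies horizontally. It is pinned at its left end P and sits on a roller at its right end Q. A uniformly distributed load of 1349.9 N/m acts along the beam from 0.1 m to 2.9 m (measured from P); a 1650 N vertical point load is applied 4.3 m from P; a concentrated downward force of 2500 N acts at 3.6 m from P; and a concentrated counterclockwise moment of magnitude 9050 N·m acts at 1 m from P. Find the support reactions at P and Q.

P_x = 0, P_y = 5775 N, Q_y = 2155 N

Resultant of the distributed load: 1349.9 × 2.8 = 3779.72 N at 1.5 m from P.
Moments about P: Q_y·5.9 − (1349.9·2.8)·1.5 − 1650·4.3 − 2500·3.6 + 9050 = 0 → Q_y = 12714.58/5.9 = 2155.01 ≈ 2155 N.
ΣF_y = 0: P_y + 2155.01 − 1349.9·2.8 − 1650 − 2500 = 0 → P_y = 5775 N.
ΣF_x = 0: no horizontal applied forces, so P_x = 0.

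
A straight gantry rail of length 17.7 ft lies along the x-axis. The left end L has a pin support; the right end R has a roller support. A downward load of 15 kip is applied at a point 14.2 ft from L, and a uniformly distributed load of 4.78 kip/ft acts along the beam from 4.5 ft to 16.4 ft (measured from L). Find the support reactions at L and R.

Resultant of the distributed load: 4.78 × 11.9 = 56.882 kip at 10.45 ft from L.
Moments about L: R_y·17.7 − 15·14.2 − (4.78·11.9)·10.45 = 0 → R_y = 807.4169/17.7 = 45.6168 ≈ 45.62 kip.
ΣF_y = 0: L_y + 45.6168 − 15 − 4.78·11.9 = 0 → L_y = 26.27 kip.
ΣF_x = 0: no horizontal applied forces, so L_x = 0.

L_x = 0, L_y = 26.27 kip, R_y = 45.62 kip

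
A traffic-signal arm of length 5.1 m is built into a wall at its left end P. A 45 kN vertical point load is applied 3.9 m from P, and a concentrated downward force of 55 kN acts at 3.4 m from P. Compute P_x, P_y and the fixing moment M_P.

ΣF_x = 0: P_x = 0.
ΣF_y = 0: P_y − 45 − 55 = 0 → P_y = 100.0 kN.
ΣM about P: M_P − 45·3.9 − 55·3.4 = 0 → M_P = 362.5 kN·m.

P_x = 0, P_y = 100.0 kN, M_P = 362.5 kN·m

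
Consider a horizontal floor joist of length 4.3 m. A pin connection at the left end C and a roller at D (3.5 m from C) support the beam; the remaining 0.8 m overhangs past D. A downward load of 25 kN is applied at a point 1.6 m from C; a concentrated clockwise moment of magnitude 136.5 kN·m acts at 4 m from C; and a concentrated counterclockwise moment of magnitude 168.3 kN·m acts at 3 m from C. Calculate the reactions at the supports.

C_x = 0, C_y = 22.66 kN, D_y = 2.343 kN

Taking moments about C: D_y·3.5 − 25·1.6 − 136.5 + 168.3 = 0 → D_y = 8.2/3.5 = 2.34286 ≈ 2.343 kN.
ΣF_y = 0: C_y + 2.34286 − 25 = 0 → C_y = 22.66 kN.
ΣF_x = 0: no horizontal applied forces, so C_x = 0.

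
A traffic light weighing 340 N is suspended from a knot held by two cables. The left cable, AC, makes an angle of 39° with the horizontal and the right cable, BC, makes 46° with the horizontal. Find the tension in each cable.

T_AC = 237.1 N, T_BC = 265.2 N

ΣF_x = 0: −T_AC·cos39° + T_BC·cos46° = 0 → T_BC = 1.11875·T_AC.
ΣF_y = 0: T_AC·sin39° + T_BC·sin46° = 340.
Substitute: T_AC·(0.62932 + 1.11875·0.71934) = 340 → T_AC = 237.086 ≈ 237.1 N.
Then T_BC = 1.11875 × 237.086 = 265.2 N.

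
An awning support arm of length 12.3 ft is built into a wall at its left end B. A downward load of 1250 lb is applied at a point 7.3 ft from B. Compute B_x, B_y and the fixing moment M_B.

ΣF_x = 0: B_x = 0.
ΣF_y = 0: B_y − 1250 = 0 → B_y = 1250 lb.
ΣM about B: M_B − 1250·7.3 = 0 → M_B = 9125 lb·ft.

B_x = 0, B_y = 1250 lb, M_B = 9125 lb·ft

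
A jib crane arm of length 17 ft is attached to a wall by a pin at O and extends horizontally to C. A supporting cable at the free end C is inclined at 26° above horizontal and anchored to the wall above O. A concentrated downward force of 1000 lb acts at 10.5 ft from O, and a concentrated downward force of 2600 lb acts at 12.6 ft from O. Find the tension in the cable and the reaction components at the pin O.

ΣM about O: T·sin26°·17 − 1000·10.5 − 2600·12.6 = 0 → T = 43260/(17·0.438371) = 5804.91 ≈ 5805 lb.
ΣF_x = 0: O_x − T·cos26° = 0 → O_x = 5804.91 × 0.898794 = 5217 lb.
ΣF_y = 0: O_y + T·sin26° − 1000 − 2600 = 0 → O_y = 3600 − 5804.91 × 0.438371 = 1055 lb.

T = 5805 lb, O_x = 5217 lb, O_y = 1055 lb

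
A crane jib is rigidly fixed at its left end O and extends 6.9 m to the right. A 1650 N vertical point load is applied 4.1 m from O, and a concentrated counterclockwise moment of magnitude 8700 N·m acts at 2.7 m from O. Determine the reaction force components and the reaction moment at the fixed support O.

ΣF_x = 0: O_x = 0.
ΣF_y = 0: O_y − 1650 = 0 → O_y = 1650 N.
ΣM about O: M_O − 1650·4.1 + 8700 = 0 → M_O = -1935 N·m.

O_x = 0, O_y = 1650 N, M_O = -1935 N·m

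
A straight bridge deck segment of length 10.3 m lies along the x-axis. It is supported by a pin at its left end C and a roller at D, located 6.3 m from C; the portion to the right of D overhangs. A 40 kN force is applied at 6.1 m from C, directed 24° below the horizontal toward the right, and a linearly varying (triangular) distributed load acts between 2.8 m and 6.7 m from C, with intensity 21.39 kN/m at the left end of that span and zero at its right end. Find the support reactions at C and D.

Resultant of the triangular load: ½ × 21.39 × 3.9 = 41.7105 kN, acting at 4.1 m from C (one-third of the span from the peak).
Moments about C: D_y·6.3 − 40·sin24°·6.1 − (½·21.39·3.9)·4.1 = 0 → D_y = 270.257/6.3 = 42.8979 ≈ 42.90 kN.
ΣF_y = 0: C_y + 42.8979 − 40·sin24° − ½·21.39·3.9 = 0 → C_y = 15.08 kN.
ΣF_x = 0: C_x + 40·cos24° = 0 → C_x = -36.54 kN.

C_x = -36.54 kN, C_y = 15.08 kN, D_y = 42.90 kN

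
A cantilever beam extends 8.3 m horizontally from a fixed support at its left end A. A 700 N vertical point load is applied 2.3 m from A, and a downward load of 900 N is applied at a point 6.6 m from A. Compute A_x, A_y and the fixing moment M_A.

A_x = 0, A_y = 1600 N, M_A = 7550 N·m

ΣF_x = 0: A_x = 0.
ΣF_y = 0: A_y − 700 − 900 = 0 → A_y = 1600 N.
ΣM about A: M_A − 700·2.3 − 900·6.6 = 0 → M_A = 7550 N·m.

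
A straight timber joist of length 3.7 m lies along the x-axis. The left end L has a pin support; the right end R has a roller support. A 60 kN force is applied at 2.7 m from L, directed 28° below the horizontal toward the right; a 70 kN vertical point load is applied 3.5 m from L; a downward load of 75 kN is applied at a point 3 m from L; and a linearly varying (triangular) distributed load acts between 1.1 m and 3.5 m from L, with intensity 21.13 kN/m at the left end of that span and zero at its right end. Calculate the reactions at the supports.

L_x = -52.98 kN, L_y = 37.92 kN, R_y = 160.6 kN

Resultant of the triangular load: ½ × 21.13 × 2.4 = 25.356 kN, acting at 1.9 m from L (one-third of the span from the peak).
Taking moments about L: R_y·3.7 − 60·sin28°·2.7 − 70·3.5 − 75·3 − (½·21.13·2.4)·1.9 = 0 → R_y = 594.231/3.7 = 160.603 ≈ 160.6 kN.
ΣF_y = 0: L_y + 160.603 − 60·sin28° − 70 − 75 − ½·21.13·2.4 = 0 → L_y = 37.92 kN.
ΣF_x = 0: L_x + 60·cos28° = 0 → L_x = -52.98 kN.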